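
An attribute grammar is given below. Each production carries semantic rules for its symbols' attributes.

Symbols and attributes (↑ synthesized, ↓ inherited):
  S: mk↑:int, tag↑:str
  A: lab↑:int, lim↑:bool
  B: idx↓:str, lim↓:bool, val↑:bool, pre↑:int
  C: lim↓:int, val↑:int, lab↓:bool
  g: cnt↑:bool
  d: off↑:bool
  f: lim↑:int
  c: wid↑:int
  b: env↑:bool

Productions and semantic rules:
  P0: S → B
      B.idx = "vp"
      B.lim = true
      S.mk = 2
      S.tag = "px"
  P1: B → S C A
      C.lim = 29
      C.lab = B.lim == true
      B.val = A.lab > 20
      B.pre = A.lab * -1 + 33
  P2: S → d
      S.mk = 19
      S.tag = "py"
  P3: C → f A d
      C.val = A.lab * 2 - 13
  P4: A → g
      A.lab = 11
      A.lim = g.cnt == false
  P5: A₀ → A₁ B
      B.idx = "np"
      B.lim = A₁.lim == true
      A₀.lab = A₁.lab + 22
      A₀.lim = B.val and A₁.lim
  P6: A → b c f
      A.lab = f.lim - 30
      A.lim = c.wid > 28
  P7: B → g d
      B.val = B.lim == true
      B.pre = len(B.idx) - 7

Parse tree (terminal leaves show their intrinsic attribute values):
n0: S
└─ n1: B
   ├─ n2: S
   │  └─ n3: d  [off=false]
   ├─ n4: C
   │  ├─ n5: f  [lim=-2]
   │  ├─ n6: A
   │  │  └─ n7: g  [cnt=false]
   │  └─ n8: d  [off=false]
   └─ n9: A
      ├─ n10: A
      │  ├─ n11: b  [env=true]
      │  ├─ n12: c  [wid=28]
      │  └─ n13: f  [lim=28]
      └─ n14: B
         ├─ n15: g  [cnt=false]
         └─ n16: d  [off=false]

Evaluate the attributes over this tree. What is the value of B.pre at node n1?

1. n1.idx = "vp"  ["vp"]
2. n1.lim = true  [true]
3. n3.off = false  [terminal]
4. n2.mk = 19  [19]
5. n2.tag = "py"  ["py"]
6. n4.lim = 29  [29]
7. n4.lab = true  [B.lim == true]
8. n5.lim = -2  [terminal]
9. n7.cnt = false  [terminal]
10. n6.lab = 11  [11]
11. n6.lim = true  [g.cnt == false]
12. n8.off = false  [terminal]
13. n4.val = 9  [A.lab * 2 - 13]
14. n11.env = true  [terminal]
15. n12.wid = 28  [terminal]
16. n13.lim = 28  [terminal]
17. n10.lab = -2  [f.lim - 30]
18. n10.lim = false  [c.wid > 28]
19. n14.idx = "np"  ["np"]
20. n14.lim = false  [A₁.lim == true]
21. n15.cnt = false  [terminal]
22. n16.off = false  [terminal]
23. n14.val = false  [B.lim == true]
24. n14.pre = -5  [len(B.idx) - 7]
25. n9.lab = 20  [A₁.lab + 22]
26. n9.lim = false  [B.val and A₁.lim]
27. n1.val = false  [A.lab > 20]
28. n1.pre = 13  [A.lab * -1 + 33]
29. n0.mk = 2  [2]
30. n0.tag = "px"  ["px"]

13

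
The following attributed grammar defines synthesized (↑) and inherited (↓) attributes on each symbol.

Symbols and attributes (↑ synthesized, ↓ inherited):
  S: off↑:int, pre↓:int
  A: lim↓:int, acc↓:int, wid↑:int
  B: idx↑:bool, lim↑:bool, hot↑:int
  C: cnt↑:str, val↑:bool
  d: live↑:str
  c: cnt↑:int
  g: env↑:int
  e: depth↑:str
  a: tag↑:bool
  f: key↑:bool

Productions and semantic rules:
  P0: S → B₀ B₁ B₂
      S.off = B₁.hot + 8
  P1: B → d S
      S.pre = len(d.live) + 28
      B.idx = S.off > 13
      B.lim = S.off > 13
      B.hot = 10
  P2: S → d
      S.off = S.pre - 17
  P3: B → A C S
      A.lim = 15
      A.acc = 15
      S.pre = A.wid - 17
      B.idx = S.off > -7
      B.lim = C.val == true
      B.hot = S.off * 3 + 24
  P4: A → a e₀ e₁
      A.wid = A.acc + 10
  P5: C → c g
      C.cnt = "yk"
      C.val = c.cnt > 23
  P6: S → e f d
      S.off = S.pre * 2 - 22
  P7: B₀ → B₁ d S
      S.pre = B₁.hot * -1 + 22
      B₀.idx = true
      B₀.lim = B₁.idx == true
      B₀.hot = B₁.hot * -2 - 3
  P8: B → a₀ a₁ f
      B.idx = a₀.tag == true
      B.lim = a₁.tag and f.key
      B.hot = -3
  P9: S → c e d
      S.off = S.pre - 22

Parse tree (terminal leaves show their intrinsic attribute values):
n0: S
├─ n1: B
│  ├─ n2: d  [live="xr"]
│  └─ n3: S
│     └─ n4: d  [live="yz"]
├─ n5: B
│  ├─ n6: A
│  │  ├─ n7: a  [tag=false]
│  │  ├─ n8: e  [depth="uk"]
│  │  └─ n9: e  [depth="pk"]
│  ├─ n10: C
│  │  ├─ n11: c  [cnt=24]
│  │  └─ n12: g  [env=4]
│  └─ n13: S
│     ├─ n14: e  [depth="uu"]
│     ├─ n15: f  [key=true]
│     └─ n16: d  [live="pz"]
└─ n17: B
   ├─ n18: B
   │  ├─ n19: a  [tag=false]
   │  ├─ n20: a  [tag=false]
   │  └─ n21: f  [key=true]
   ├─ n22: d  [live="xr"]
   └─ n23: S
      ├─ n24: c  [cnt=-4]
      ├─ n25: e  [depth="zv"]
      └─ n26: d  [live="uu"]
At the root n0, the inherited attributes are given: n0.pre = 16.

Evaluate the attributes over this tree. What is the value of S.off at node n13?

1. n0.pre = 16  [given at root]
2. n2.live = "xr"  [terminal]
3. n3.pre = 30  [len(d.live) + 28]
4. n4.live = "yz"  [terminal]
5. n3.off = 13  [S.pre - 17]
6. n1.idx = false  [S.off > 13]
7. n1.lim = false  [S.off > 13]
8. n1.hot = 10  [10]
9. n6.lim = 15  [15]
10. n6.acc = 15  [15]
11. n7.tag = false  [terminal]
12. n8.depth = "uk"  [terminal]
13. n9.depth = "pk"  [terminal]
14. n6.wid = 25  [A.acc + 10]
15. n11.cnt = 24  [terminal]
16. n12.env = 4  [terminal]
17. n10.cnt = "yk"  ["yk"]
18. n10.val = true  [c.cnt > 23]
19. n13.pre = 8  [A.wid - 17]
20. n14.depth = "uu"  [terminal]
21. n15.key = true  [terminal]
22. n16.live = "pz"  [terminal]
23. n13.off = -6  [S.pre * 2 - 22]
24. n5.idx = true  [S.off > -7]
25. n5.lim = true  [C.val == true]
26. n5.hot = 6  [S.off * 3 + 24]
27. n19.tag = false  [terminal]
28. n20.tag = false  [terminal]
29. n21.key = true  [terminal]
30. n18.idx = false  [a₀.tag == true]
31. n18.lim = false  [a₁.tag and f.key]
32. n18.hot = -3  [-3]
33. n22.live = "xr"  [terminal]
34. n23.pre = 25  [B₁.hot * -1 + 22]
35. n24.cnt = -4  [terminal]
36. n25.depth = "zv"  [terminal]
37. n26.live = "uu"  [terminal]
38. n23.off = 3  [S.pre - 22]
39. n17.idx = true  [true]
40. n17.lim = false  [B₁.idx == true]
41. n17.hot = 3  [B₁.hot * -2 - 3]
42. n0.off = 14  [B₁.hot + 8]

-6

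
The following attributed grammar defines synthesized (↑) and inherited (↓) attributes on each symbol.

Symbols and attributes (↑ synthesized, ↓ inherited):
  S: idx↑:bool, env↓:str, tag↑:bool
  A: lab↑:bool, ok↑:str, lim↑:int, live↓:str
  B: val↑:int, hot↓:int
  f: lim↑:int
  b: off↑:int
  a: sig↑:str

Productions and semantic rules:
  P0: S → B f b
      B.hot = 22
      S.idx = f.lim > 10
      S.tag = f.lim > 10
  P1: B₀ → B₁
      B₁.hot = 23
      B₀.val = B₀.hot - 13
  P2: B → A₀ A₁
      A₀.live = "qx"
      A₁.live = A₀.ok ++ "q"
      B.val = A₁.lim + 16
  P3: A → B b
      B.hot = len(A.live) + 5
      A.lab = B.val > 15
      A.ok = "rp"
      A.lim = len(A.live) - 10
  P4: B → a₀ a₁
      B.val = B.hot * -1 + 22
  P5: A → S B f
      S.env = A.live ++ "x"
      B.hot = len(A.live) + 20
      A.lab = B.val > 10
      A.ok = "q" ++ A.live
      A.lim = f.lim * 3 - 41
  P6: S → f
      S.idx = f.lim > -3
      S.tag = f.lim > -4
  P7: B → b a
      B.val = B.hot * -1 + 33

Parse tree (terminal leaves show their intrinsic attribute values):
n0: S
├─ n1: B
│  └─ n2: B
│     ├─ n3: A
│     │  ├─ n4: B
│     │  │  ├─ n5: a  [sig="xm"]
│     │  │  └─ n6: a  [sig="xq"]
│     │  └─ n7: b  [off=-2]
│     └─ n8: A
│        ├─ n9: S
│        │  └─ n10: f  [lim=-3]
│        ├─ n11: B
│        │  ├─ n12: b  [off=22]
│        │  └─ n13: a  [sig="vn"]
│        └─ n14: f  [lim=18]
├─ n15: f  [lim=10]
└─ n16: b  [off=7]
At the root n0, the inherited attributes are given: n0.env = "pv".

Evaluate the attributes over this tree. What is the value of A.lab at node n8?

false

1. n0.env = "pv"  [given at root]
2. n1.hot = 22  [22]
3. n2.hot = 23  [23]
4. n3.live = "qx"  ["qx"]
5. n4.hot = 7  [len(A.live) + 5]
6. n5.sig = "xm"  [terminal]
7. n6.sig = "xq"  [terminal]
8. n4.val = 15  [B.hot * -1 + 22]
9. n7.off = -2  [terminal]
10. n3.lab = false  [B.val > 15]
11. n3.ok = "rp"  ["rp"]
12. n3.lim = -8  [len(A.live) - 10]
13. n8.live = "rpq"  [A₀.ok ++ "q"]
14. n9.env = "rpqx"  [A.live ++ "x"]
15. n10.lim = -3  [terminal]
16. n9.idx = false  [f.lim > -3]
17. n9.tag = true  [f.lim > -4]
18. n11.hot = 23  [len(A.live) + 20]
19. n12.off = 22  [terminal]
20. n13.sig = "vn"  [terminal]
21. n11.val = 10  [B.hot * -1 + 33]
22. n14.lim = 18  [terminal]
23. n8.lab = false  [B.val > 10]
24. n8.ok = "qrpq"  ["q" ++ A.live]
25. n8.lim = 13  [f.lim * 3 - 41]
26. n2.val = 29  [A₁.lim + 16]
27. n1.val = 9  [B₀.hot - 13]
28. n15.lim = 10  [terminal]
29. n16.off = 7  [terminal]
30. n0.idx = false  [f.lim > 10]
31. n0.tag = false  [f.lim > 10]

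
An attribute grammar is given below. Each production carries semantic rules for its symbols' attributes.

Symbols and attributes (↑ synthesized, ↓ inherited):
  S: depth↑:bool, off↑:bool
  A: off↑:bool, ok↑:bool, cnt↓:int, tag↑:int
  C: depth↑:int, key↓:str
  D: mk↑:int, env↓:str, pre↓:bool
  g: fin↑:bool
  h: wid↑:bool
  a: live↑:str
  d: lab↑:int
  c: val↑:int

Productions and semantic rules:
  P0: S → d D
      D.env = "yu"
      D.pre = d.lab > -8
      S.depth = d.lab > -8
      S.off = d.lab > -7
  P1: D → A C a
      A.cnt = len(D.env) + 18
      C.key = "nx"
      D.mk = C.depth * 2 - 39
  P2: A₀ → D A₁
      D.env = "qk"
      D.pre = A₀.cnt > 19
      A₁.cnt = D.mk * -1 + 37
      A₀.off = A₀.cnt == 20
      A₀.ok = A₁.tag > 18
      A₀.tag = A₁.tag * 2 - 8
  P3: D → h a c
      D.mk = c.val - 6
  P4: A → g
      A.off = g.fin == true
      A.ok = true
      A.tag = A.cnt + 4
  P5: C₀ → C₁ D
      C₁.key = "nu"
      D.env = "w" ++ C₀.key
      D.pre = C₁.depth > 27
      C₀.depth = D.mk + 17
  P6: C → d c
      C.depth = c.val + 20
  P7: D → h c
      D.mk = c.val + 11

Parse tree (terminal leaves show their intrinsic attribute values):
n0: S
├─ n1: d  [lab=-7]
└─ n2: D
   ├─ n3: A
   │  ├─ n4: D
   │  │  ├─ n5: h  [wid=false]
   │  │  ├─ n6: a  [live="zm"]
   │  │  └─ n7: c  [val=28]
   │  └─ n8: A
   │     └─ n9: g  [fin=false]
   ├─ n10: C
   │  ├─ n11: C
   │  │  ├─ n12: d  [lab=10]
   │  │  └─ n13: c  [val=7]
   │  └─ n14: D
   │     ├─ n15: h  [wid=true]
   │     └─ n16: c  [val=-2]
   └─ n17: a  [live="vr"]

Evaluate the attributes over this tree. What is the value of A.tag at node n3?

30

1. n1.lab = -7  [terminal]
2. n2.env = "yu"  ["yu"]
3. n2.pre = true  [d.lab > -8]
4. n3.cnt = 20  [len(D.env) + 18]
5. n4.env = "qk"  ["qk"]
6. n4.pre = true  [A₀.cnt > 19]
7. n5.wid = false  [terminal]
8. n6.live = "zm"  [terminal]
9. n7.val = 28  [terminal]
10. n4.mk = 22  [c.val - 6]
11. n8.cnt = 15  [D.mk * -1 + 37]
12. n9.fin = false  [terminal]
13. n8.off = false  [g.fin == true]
14. n8.ok = true  [true]
15. n8.tag = 19  [A.cnt + 4]
16. n3.off = true  [A₀.cnt == 20]
17. n3.ok = true  [A₁.tag > 18]
18. n3.tag = 30  [A₁.tag * 2 - 8]
19. n10.key = "nx"  ["nx"]
20. n11.key = "nu"  ["nu"]
21. n12.lab = 10  [terminal]
22. n13.val = 7  [terminal]
23. n11.depth = 27  [c.val + 20]
24. n14.env = "wnx"  ["w" ++ C₀.key]
25. n14.pre = false  [C₁.depth > 27]
26. n15.wid = true  [terminal]
27. n16.val = -2  [terminal]
28. n14.mk = 9  [c.val + 11]
29. n10.depth = 26  [D.mk + 17]
30. n17.live = "vr"  [terminal]
31. n2.mk = 13  [C.depth * 2 - 39]
32. n0.depth = true  [d.lab > -8]
33. n0.off = false  [d.lab > -7]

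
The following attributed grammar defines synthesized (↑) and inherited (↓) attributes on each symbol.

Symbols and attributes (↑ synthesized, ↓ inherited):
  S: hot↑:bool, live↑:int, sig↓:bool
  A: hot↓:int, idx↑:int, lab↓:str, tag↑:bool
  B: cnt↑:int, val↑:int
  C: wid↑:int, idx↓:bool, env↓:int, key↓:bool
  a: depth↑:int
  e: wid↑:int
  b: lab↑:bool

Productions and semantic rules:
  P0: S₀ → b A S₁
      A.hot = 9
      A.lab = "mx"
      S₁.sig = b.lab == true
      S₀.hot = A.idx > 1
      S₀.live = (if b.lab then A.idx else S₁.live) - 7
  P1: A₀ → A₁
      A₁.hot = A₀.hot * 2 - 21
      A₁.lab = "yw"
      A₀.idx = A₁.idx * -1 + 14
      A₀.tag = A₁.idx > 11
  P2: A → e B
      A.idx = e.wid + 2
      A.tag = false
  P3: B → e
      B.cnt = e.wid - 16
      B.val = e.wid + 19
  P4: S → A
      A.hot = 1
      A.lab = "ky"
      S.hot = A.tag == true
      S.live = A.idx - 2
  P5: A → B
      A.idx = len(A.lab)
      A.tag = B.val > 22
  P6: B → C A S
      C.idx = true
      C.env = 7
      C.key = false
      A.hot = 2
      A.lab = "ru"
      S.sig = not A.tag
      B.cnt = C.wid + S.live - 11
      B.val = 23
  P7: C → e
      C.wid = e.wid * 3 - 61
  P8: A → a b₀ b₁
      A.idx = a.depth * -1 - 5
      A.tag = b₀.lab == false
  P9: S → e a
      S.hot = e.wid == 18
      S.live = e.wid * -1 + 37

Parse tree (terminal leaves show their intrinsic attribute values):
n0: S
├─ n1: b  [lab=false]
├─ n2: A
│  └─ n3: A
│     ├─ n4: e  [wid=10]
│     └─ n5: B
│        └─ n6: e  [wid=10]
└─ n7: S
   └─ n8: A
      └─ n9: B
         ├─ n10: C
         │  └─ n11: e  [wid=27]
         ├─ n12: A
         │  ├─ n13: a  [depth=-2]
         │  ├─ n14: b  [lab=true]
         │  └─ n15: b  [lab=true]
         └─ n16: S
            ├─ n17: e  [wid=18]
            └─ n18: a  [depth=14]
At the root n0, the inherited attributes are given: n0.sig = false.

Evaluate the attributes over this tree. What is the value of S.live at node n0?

1. n0.sig = false  [given at root]
2. n1.lab = false  [terminal]
3. n2.hot = 9  [9]
4. n2.lab = "mx"  ["mx"]
5. n3.hot = -3  [A₀.hot * 2 - 21]
6. n3.lab = "yw"  ["yw"]
7. n4.wid = 10  [terminal]
8. n6.wid = 10  [terminal]
9. n5.cnt = -6  [e.wid - 16]
10. n5.val = 29  [e.wid + 19]
11. n3.idx = 12  [e.wid + 2]
12. n3.tag = false  [false]
13. n2.idx = 2  [A₁.idx * -1 + 14]
14. n2.tag = true  [A₁.idx > 11]
15. n7.sig = false  [b.lab == true]
16. n8.hot = 1  [1]
17. n8.lab = "ky"  ["ky"]
18. n10.idx = true  [true]
19. n10.env = 7  [7]
20. n10.key = false  [false]
21. n11.wid = 27  [terminal]
22. n10.wid = 20  [e.wid * 3 - 61]
23. n12.hot = 2  [2]
24. n12.lab = "ru"  ["ru"]
25. n13.depth = -2  [terminal]
26. n14.lab = true  [terminal]
27. n15.lab = true  [terminal]
28. n12.idx = -3  [a.depth * -1 - 5]
29. n12.tag = false  [b₀.lab == false]
30. n16.sig = true  [not A.tag]
31. n17.wid = 18  [terminal]
32. n18.depth = 14  [terminal]
33. n16.hot = true  [e.wid == 18]
34. n16.live = 19  [e.wid * -1 + 37]
35. n9.cnt = 28  [C.wid + S.live - 11]
36. n9.val = 23  [23]
37. n8.idx = 2  [len(A.lab)]
38. n8.tag = true  [B.val > 22]
39. n7.hot = true  [A.tag == true]
40. n7.live = 0  [A.idx - 2]
41. n0.hot = true  [A.idx > 1]
42. n0.live = -7  [(if b.lab then A.idx else S₁.live) - 7]

-7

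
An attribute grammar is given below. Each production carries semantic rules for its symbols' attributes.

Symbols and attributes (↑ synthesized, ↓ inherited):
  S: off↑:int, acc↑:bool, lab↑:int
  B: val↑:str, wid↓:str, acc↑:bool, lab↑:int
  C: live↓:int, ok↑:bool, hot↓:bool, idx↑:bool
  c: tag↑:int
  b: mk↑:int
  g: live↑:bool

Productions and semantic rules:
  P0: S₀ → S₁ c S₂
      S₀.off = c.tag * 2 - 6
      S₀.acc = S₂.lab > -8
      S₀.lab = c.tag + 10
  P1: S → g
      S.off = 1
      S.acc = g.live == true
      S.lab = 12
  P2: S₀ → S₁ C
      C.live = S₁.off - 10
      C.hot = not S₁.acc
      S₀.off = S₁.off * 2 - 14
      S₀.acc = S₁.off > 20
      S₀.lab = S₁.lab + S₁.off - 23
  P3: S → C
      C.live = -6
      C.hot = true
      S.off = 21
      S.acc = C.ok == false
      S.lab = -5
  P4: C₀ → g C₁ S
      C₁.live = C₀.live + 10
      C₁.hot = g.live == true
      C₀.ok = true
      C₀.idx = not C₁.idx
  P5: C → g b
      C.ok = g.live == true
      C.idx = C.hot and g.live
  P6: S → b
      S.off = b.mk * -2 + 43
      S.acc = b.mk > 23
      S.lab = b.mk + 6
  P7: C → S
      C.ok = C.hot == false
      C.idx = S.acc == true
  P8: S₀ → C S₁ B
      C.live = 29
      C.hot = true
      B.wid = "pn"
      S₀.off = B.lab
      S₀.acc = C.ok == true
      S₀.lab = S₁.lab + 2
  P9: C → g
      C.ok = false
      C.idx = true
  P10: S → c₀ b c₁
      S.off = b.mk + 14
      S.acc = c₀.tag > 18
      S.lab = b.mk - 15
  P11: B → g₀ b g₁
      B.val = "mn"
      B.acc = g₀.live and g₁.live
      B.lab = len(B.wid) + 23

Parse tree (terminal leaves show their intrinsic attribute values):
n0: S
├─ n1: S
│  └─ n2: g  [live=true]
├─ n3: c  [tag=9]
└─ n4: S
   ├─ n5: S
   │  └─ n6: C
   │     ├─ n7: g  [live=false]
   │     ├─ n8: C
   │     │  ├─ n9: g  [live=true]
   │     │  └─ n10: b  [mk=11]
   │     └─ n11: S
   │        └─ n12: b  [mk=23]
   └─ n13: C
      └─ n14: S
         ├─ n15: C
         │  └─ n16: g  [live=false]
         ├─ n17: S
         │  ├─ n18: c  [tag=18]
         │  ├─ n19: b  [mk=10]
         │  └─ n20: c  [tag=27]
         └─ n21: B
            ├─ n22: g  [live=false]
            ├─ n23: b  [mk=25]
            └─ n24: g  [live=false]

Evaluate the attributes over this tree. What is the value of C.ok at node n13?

false

1. n2.live = true  [terminal]
2. n1.off = 1  [1]
3. n1.acc = true  [g.live == true]
4. n1.lab = 12  [12]
5. n3.tag = 9  [terminal]
6. n6.live = -6  [-6]
7. n6.hot = true  [true]
8. n7.live = false  [terminal]
9. n8.live = 4  [C₀.live + 10]
10. n8.hot = false  [g.live == true]
11. n9.live = true  [terminal]
12. n10.mk = 11  [terminal]
13. n8.ok = true  [g.live == true]
14. n8.idx = false  [C.hot and g.live]
15. n12.mk = 23  [terminal]
16. n11.off = -3  [b.mk * -2 + 43]
17. n11.acc = false  [b.mk > 23]
18. n11.lab = 29  [b.mk + 6]
19. n6.ok = true  [true]
20. n6.idx = true  [not C₁.idx]
21. n5.off = 21  [21]
22. n5.acc = false  [C.ok == false]
23. n5.lab = -5  [-5]
24. n13.live = 11  [S₁.off - 10]
25. n13.hot = true  [not S₁.acc]
26. n15.live = 29  [29]
27. n15.hot = true  [true]
28. n16.live = false  [terminal]
29. n15.ok = false  [false]
30. n15.idx = true  [true]
31. n18.tag = 18  [terminal]
32. n19.mk = 10  [terminal]
33. n20.tag = 27  [terminal]
34. n17.off = 24  [b.mk + 14]
35. n17.acc = false  [c₀.tag > 18]
36. n17.lab = -5  [b.mk - 15]
37. n21.wid = "pn"  ["pn"]
38. n22.live = false  [terminal]
39. n23.mk = 25  [terminal]
40. n24.live = false  [terminal]
41. n21.val = "mn"  ["mn"]
42. n21.acc = false  [g₀.live and g₁.live]
43. n21.lab = 25  [len(B.wid) + 23]
44. n14.off = 25  [B.lab]
45. n14.acc = false  [C.ok == true]
46. n14.lab = -3  [S₁.lab + 2]
47. n13.ok = false  [C.hot == false]
48. n13.idx = false  [S.acc == true]
49. n4.off = 28  [S₁.off * 2 - 14]
50. n4.acc = true  [S₁.off > 20]
51. n4.lab = -7  [S₁.lab + S₁.off - 23]
52. n0.off = 12  [c.tag * 2 - 6]
53. n0.acc = true  [S₂.lab > -8]
54. n0.lab = 19  [c.tag + 10]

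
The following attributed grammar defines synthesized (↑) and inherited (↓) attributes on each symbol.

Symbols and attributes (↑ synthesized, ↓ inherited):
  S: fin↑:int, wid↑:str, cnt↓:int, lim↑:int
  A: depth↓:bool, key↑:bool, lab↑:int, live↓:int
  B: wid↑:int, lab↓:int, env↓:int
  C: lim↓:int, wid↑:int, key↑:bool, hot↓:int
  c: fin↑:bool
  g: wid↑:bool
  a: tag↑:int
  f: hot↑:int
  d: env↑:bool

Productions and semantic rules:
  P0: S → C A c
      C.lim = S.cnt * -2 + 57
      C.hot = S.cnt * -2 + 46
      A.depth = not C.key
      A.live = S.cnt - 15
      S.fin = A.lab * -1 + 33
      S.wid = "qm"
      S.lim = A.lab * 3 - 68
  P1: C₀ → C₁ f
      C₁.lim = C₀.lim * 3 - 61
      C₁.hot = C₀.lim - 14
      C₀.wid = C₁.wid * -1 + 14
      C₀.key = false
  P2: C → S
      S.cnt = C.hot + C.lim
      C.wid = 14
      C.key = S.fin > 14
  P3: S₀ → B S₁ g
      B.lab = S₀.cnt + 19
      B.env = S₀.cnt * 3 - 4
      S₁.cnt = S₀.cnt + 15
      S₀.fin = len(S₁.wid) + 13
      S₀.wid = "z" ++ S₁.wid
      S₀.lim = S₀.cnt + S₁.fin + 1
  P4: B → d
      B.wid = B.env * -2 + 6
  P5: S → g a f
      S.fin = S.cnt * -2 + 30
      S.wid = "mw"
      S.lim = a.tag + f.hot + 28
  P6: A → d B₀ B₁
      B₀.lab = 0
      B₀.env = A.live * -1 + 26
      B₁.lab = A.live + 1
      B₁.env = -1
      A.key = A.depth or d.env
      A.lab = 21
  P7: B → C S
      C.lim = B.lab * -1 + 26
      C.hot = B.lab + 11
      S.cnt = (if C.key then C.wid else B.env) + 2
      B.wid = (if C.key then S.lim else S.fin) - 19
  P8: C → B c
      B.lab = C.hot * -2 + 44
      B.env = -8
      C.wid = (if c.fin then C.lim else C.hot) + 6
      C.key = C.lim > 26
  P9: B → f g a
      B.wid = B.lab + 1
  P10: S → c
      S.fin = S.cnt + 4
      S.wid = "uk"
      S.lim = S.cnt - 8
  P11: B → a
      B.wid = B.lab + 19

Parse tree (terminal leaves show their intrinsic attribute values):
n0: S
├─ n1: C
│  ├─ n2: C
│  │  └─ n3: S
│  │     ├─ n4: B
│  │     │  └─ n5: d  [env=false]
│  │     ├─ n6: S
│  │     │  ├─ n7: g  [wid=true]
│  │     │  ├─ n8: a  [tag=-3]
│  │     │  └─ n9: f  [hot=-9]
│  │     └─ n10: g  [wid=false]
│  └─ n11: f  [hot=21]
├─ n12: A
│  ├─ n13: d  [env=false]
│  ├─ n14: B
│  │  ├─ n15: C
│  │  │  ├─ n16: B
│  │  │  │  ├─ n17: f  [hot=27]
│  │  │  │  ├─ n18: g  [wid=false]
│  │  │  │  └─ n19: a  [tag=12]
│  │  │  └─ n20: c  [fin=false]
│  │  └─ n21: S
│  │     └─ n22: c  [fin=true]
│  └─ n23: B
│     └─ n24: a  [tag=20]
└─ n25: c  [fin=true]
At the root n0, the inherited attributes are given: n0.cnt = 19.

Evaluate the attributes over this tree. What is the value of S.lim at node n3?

1. n0.cnt = 19  [given at root]
2. n1.lim = 19  [S.cnt * -2 + 57]
3. n1.hot = 8  [S.cnt * -2 + 46]
4. n2.lim = -4  [C₀.lim * 3 - 61]
5. n2.hot = 5  [C₀.lim - 14]
6. n3.cnt = 1  [C.hot + C.lim]
7. n4.lab = 20  [S₀.cnt + 19]
8. n4.env = -1  [S₀.cnt * 3 - 4]
9. n5.env = false  [terminal]
10. n4.wid = 8  [B.env * -2 + 6]
11. n6.cnt = 16  [S₀.cnt + 15]
12. n7.wid = true  [terminal]
13. n8.tag = -3  [terminal]
14. n9.hot = -9  [terminal]
15. n6.fin = -2  [S.cnt * -2 + 30]
16. n6.wid = "mw"  ["mw"]
17. n6.lim = 16  [a.tag + f.hot + 28]
18. n10.wid = false  [terminal]
19. n3.fin = 15  [len(S₁.wid) + 13]
20. n3.wid = "zmw"  ["z" ++ S₁.wid]
21. n3.lim = 0  [S₀.cnt + S₁.fin + 1]
22. n2.wid = 14  [14]
23. n2.key = true  [S.fin > 14]
24. n11.hot = 21  [terminal]
25. n1.wid = 0  [C₁.wid * -1 + 14]
26. n1.key = false  [false]
27. n12.depth = true  [not C.key]
28. n12.live = 4  [S.cnt - 15]
29. n13.env = false  [terminal]
30. n14.lab = 0  [0]
31. n14.env = 22  [A.live * -1 + 26]
32. n15.lim = 26  [B.lab * -1 + 26]
33. n15.hot = 11  [B.lab + 11]
34. n16.lab = 22  [C.hot * -2 + 44]
35. n16.env = -8  [-8]
36. n17.hot = 27  [terminal]
37. n18.wid = false  [terminal]
38. n19.tag = 12  [terminal]
39. n16.wid = 23  [B.lab + 1]
40. n20.fin = false  [terminal]
41. n15.wid = 17  [(if c.fin then C.lim else C.hot) + 6]
42. n15.key = false  [C.lim > 26]
43. n21.cnt = 24  [(if C.key then C.wid else B.env) + 2]
44. n22.fin = true  [terminal]
45. n21.fin = 28  [S.cnt + 4]
46. n21.wid = "uk"  ["uk"]
47. n21.lim = 16  [S.cnt - 8]
48. n14.wid = 9  [(if C.key then S.lim else S.fin) - 19]
49. n23.lab = 5  [A.live + 1]
50. n23.env = -1  [-1]
51. n24.tag = 20  [terminal]
52. n23.wid = 24  [B.lab + 19]
53. n12.key = true  [A.depth or d.env]
54. n12.lab = 21  [21]
55. n25.fin = true  [terminal]
56. n0.fin = 12  [A.lab * -1 + 33]
57. n0.wid = "qm"  ["qm"]
58. n0.lim = -5  [A.lab * 3 - 68]

0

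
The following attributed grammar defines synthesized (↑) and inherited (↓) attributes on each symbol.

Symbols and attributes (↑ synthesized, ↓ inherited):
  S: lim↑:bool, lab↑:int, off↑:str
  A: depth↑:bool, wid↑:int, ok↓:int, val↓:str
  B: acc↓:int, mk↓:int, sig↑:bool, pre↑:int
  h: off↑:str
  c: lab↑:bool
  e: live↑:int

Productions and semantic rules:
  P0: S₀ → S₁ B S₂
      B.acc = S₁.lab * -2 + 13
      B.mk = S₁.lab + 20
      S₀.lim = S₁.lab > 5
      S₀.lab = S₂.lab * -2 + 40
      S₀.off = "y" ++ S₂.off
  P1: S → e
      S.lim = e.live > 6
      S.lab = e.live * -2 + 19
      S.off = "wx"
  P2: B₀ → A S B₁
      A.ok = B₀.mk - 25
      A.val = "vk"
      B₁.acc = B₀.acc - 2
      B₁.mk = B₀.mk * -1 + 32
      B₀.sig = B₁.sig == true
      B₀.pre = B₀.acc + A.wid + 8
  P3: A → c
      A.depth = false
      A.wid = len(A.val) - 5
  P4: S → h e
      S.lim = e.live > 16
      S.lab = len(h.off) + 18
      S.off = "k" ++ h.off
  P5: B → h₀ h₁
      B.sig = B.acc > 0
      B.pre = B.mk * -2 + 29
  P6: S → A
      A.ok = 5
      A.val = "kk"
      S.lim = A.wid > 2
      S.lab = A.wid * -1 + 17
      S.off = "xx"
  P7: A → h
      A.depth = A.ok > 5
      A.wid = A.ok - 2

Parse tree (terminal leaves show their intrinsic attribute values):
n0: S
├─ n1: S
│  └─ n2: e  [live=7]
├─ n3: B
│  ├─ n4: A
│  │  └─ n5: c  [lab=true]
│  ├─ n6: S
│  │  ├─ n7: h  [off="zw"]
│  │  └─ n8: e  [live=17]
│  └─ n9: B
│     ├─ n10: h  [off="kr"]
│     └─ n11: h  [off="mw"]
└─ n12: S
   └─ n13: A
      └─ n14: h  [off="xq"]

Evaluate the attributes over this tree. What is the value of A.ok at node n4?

1. n2.live = 7  [terminal]
2. n1.lim = true  [e.live > 6]
3. n1.lab = 5  [e.live * -2 + 19]
4. n1.off = "wx"  ["wx"]
5. n3.acc = 3  [S₁.lab * -2 + 13]
6. n3.mk = 25  [S₁.lab + 20]
7. n4.ok = 0  [B₀.mk - 25]
8. n4.val = "vk"  ["vk"]
9. n5.lab = true  [terminal]
10. n4.depth = false  [false]
11. n4.wid = -3  [len(A.val) - 5]
12. n7.off = "zw"  [terminal]
13. n8.live = 17  [terminal]
14. n6.lim = true  [e.live > 16]
15. n6.lab = 20  [len(h.off) + 18]
16. n6.off = "kzw"  ["k" ++ h.off]
17. n9.acc = 1  [B₀.acc - 2]
18. n9.mk = 7  [B₀.mk * -1 + 32]
19. n10.off = "kr"  [terminal]
20. n11.off = "mw"  [terminal]
21. n9.sig = true  [B.acc > 0]
22. n9.pre = 15  [B.mk * -2 + 29]
23. n3.sig = true  [B₁.sig == true]
24. n3.pre = 8  [B₀.acc + A.wid + 8]
25. n13.ok = 5  [5]
26. n13.val = "kk"  ["kk"]
27. n14.off = "xq"  [terminal]
28. n13.depth = false  [A.ok > 5]
29. n13.wid = 3  [A.ok - 2]
30. n12.lim = true  [A.wid > 2]
31. n12.lab = 14  [A.wid * -1 + 17]
32. n12.off = "xx"  ["xx"]
33. n0.lim = false  [S₁.lab > 5]
34. n0.lab = 12  [S₂.lab * -2 + 40]
35. n0.off = "yxx"  ["y" ++ S₂.off]

0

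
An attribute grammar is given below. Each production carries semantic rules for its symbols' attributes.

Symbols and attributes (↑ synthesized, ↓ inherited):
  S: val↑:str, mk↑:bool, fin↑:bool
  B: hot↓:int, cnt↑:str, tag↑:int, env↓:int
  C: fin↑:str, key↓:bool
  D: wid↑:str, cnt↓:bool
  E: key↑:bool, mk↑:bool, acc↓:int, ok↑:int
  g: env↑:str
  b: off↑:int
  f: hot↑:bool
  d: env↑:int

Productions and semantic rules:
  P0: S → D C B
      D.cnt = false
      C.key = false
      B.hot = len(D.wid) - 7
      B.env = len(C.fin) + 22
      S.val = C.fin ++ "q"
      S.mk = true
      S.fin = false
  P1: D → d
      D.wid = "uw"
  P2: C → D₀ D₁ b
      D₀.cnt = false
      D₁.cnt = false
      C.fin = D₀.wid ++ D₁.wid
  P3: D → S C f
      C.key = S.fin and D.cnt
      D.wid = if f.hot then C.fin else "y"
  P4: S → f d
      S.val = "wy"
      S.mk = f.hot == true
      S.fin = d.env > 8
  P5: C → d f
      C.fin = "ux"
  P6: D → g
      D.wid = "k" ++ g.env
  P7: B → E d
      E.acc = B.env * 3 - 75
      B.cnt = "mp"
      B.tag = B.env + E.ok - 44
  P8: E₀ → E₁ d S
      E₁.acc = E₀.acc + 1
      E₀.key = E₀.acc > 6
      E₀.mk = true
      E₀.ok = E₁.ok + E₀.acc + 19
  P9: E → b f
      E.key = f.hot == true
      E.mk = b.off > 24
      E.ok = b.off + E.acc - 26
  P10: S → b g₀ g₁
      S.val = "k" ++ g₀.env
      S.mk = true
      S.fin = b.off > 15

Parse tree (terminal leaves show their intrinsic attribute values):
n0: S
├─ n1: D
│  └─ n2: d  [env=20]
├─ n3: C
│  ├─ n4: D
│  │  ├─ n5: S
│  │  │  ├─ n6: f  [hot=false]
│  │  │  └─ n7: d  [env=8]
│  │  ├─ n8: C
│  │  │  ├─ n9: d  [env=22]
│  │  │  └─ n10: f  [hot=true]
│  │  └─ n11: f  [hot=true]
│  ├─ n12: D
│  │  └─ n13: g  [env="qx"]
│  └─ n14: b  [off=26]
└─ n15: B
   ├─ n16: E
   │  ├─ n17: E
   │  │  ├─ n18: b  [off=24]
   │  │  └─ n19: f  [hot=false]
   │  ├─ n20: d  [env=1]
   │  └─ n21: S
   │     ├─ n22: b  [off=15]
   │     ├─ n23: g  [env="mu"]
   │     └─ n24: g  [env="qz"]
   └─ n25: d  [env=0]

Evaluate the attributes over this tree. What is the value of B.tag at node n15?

13

1. n1.cnt = false  [false]
2. n2.env = 20  [terminal]
3. n1.wid = "uw"  ["uw"]
4. n3.key = false  [false]
5. n4.cnt = false  [false]
6. n6.hot = false  [terminal]
7. n7.env = 8  [terminal]
8. n5.val = "wy"  ["wy"]
9. n5.mk = false  [f.hot == true]
10. n5.fin = false  [d.env > 8]
11. n8.key = false  [S.fin and D.cnt]
12. n9.env = 22  [terminal]
13. n10.hot = true  [terminal]
14. n8.fin = "ux"  ["ux"]
15. n11.hot = true  [terminal]
16. n4.wid = "ux"  [if f.hot then C.fin else "y"]
17. n12.cnt = false  [false]
18. n13.env = "qx"  [terminal]
19. n12.wid = "kqx"  ["k" ++ g.env]
20. n14.off = 26  [terminal]
21. n3.fin = "uxkqx"  [D₀.wid ++ D₁.wid]
22. n15.hot = -5  [len(D.wid) - 7]
23. n15.env = 27  [len(C.fin) + 22]
24. n16.acc = 6  [B.env * 3 - 75]
25. n17.acc = 7  [E₀.acc + 1]
26. n18.off = 24  [terminal]
27. n19.hot = false  [terminal]
28. n17.key = false  [f.hot == true]
29. n17.mk = false  [b.off > 24]
30. n17.ok = 5  [b.off + E.acc - 26]
31. n20.env = 1  [terminal]
32. n22.off = 15  [terminal]
33. n23.env = "mu"  [terminal]
34. n24.env = "qz"  [terminal]
35. n21.val = "kmu"  ["k" ++ g₀.env]
36. n21.mk = true  [true]
37. n21.fin = false  [b.off > 15]
38. n16.key = false  [E₀.acc > 6]
39. n16.mk = true  [true]
40. n16.ok = 30  [E₁.ok + E₀.acc + 19]
41. n25.env = 0  [terminal]
42. n15.cnt = "mp"  ["mp"]
43. n15.tag = 13  [B.env + E.ok - 44]
44. n0.val = "uxkqxq"  [C.fin ++ "q"]
45. n0.mk = true  [true]
46. n0.fin = false  [false]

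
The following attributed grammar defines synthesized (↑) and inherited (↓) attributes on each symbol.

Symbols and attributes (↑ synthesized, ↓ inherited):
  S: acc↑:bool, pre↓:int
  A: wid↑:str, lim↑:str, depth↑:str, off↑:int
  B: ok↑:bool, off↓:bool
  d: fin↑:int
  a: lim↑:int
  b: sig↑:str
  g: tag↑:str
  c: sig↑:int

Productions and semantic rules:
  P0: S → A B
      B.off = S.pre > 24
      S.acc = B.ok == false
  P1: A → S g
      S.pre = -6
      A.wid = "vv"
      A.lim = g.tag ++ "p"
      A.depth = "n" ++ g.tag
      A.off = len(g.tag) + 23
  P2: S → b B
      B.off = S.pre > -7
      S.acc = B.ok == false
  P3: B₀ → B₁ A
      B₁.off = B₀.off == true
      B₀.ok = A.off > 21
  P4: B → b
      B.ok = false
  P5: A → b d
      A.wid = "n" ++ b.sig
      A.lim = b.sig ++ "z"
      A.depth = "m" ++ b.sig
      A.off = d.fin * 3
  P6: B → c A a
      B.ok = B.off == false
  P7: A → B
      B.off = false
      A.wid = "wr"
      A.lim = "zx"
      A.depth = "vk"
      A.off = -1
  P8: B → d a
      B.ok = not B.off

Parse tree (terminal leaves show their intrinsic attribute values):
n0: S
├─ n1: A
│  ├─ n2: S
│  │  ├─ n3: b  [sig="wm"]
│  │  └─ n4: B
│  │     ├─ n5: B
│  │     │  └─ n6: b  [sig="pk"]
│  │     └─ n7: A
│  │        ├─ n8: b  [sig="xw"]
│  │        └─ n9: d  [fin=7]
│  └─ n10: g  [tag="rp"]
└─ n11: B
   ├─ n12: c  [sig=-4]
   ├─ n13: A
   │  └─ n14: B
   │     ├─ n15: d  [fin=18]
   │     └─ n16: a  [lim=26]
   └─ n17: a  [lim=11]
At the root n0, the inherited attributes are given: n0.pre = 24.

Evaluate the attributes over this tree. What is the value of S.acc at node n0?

1. n0.pre = 24  [given at root]
2. n2.pre = -6  [-6]
3. n3.sig = "wm"  [terminal]
4. n4.off = true  [S.pre > -7]
5. n5.off = true  [B₀.off == true]
6. n6.sig = "pk"  [terminal]
7. n5.ok = false  [false]
8. n8.sig = "xw"  [terminal]
9. n9.fin = 7  [terminal]
10. n7.wid = "nxw"  ["n" ++ b.sig]
11. n7.lim = "xwz"  [b.sig ++ "z"]
12. n7.depth = "mxw"  ["m" ++ b.sig]
13. n7.off = 21  [d.fin * 3]
14. n4.ok = false  [A.off > 21]
15. n2.acc = true  [B.ok == false]
16. n10.tag = "rp"  [terminal]
17. n1.wid = "vv"  ["vv"]
18. n1.lim = "rpp"  [g.tag ++ "p"]
19. n1.depth = "nrp"  ["n" ++ g.tag]
20. n1.off = 25  [len(g.tag) + 23]
21. n11.off = false  [S.pre > 24]
22. n12.sig = -4  [terminal]
23. n14.off = false  [false]
24. n15.fin = 18  [terminal]
25. n16.lim = 26  [terminal]
26. n14.ok = true  [not B.off]
27. n13.wid = "wr"  ["wr"]
28. n13.lim = "zx"  ["zx"]
29. n13.depth = "vk"  ["vk"]
30. n13.off = -1  [-1]
31. n17.lim = 11  [terminal]
32. n11.ok = true  [B.off == false]
33. n0.acc = false  [B.ok == false]

false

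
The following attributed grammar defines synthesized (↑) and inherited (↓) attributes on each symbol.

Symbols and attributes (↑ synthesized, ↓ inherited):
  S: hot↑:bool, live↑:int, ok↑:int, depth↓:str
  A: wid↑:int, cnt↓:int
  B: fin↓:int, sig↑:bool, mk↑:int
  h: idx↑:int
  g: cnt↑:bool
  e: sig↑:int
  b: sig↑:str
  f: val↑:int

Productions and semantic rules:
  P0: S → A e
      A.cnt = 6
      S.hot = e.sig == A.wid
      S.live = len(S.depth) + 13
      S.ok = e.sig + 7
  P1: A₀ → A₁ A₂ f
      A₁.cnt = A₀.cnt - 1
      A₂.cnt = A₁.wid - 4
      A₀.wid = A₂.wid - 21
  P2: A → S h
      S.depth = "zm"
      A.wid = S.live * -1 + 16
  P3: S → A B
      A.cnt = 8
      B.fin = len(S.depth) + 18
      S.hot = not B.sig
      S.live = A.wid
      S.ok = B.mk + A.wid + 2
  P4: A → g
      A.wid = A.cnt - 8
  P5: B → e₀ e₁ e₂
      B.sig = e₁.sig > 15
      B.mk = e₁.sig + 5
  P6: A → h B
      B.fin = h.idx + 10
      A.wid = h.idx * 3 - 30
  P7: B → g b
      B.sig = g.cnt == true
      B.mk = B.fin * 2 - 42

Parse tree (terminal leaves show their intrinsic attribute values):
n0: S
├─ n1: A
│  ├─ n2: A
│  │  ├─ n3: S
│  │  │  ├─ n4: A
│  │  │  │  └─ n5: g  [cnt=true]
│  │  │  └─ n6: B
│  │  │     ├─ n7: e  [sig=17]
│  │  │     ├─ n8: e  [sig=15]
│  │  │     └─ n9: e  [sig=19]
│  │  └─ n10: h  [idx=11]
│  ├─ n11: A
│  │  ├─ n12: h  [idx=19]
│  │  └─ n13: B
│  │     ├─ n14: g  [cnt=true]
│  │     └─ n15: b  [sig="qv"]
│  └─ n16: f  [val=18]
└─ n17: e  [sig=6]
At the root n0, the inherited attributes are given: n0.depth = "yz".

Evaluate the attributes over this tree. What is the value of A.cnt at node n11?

1. n0.depth = "yz"  [given at root]
2. n1.cnt = 6  [6]
3. n2.cnt = 5  [A₀.cnt - 1]
4. n3.depth = "zm"  ["zm"]
5. n4.cnt = 8  [8]
6. n5.cnt = true  [terminal]
7. n4.wid = 0  [A.cnt - 8]
8. n6.fin = 20  [len(S.depth) + 18]
9. n7.sig = 17  [terminal]
10. n8.sig = 15  [terminal]
11. n9.sig = 19  [terminal]
12. n6.sig = false  [e₁.sig > 15]
13. n6.mk = 20  [e₁.sig + 5]
14. n3.hot = true  [not B.sig]
15. n3.live = 0  [A.wid]
16. n3.ok = 22  [B.mk + A.wid + 2]
17. n10.idx = 11  [terminal]
18. n2.wid = 16  [S.live * -1 + 16]
19. n11.cnt = 12  [A₁.wid - 4]
20. n12.idx = 19  [terminal]
21. n13.fin = 29  [h.idx + 10]
22. n14.cnt = true  [terminal]
23. n15.sig = "qv"  [terminal]
24. n13.sig = true  [g.cnt == true]
25. n13.mk = 16  [B.fin * 2 - 42]
26. n11.wid = 27  [h.idx * 3 - 30]
27. n16.val = 18  [terminal]
28. n1.wid = 6  [A₂.wid - 21]
29. n17.sig = 6  [terminal]
30. n0.hot = true  [e.sig == A.wid]
31. n0.live = 15  [len(S.depth) + 13]
32. n0.ok = 13  [e.sig + 7]

12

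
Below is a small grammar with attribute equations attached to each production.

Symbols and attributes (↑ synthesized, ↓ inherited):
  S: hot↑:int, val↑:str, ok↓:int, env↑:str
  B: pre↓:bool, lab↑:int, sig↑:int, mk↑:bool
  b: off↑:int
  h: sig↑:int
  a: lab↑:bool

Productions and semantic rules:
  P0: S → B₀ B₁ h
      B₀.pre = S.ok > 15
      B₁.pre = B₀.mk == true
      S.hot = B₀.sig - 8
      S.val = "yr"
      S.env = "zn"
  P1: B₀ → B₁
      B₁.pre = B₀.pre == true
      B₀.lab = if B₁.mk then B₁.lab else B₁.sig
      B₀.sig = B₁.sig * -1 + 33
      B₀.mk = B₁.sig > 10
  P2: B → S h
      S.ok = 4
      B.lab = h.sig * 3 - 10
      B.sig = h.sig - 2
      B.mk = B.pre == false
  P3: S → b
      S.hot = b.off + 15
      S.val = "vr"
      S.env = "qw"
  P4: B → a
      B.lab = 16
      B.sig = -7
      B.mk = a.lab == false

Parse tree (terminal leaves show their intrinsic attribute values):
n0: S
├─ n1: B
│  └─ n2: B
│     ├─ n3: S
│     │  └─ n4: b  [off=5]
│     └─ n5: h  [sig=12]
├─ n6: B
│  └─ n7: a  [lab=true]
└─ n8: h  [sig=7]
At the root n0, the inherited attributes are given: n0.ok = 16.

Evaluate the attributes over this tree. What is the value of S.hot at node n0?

15

1. n0.ok = 16  [given at root]
2. n1.pre = true  [S.ok > 15]
3. n2.pre = true  [B₀.pre == true]
4. n3.ok = 4  [4]
5. n4.off = 5  [terminal]
6. n3.hot = 20  [b.off + 15]
7. n3.val = "vr"  ["vr"]
8. n3.env = "qw"  ["qw"]
9. n5.sig = 12  [terminal]
10. n2.lab = 26  [h.sig * 3 - 10]
11. n2.sig = 10  [h.sig - 2]
12. n2.mk = false  [B.pre == false]
13. n1.lab = 10  [if B₁.mk then B₁.lab else B₁.sig]
14. n1.sig = 23  [B₁.sig * -1 + 33]
15. n1.mk = false  [B₁.sig > 10]
16. n6.pre = false  [B₀.mk == true]
17. n7.lab = true  [terminal]
18. n6.lab = 16  [16]
19. n6.sig = -7  [-7]
20. n6.mk = false  [a.lab == false]
21. n8.sig = 7  [terminal]
22. n0.hot = 15  [B₀.sig - 8]
23. n0.val = "yr"  ["yr"]
24. n0.env = "zn"  ["zn"]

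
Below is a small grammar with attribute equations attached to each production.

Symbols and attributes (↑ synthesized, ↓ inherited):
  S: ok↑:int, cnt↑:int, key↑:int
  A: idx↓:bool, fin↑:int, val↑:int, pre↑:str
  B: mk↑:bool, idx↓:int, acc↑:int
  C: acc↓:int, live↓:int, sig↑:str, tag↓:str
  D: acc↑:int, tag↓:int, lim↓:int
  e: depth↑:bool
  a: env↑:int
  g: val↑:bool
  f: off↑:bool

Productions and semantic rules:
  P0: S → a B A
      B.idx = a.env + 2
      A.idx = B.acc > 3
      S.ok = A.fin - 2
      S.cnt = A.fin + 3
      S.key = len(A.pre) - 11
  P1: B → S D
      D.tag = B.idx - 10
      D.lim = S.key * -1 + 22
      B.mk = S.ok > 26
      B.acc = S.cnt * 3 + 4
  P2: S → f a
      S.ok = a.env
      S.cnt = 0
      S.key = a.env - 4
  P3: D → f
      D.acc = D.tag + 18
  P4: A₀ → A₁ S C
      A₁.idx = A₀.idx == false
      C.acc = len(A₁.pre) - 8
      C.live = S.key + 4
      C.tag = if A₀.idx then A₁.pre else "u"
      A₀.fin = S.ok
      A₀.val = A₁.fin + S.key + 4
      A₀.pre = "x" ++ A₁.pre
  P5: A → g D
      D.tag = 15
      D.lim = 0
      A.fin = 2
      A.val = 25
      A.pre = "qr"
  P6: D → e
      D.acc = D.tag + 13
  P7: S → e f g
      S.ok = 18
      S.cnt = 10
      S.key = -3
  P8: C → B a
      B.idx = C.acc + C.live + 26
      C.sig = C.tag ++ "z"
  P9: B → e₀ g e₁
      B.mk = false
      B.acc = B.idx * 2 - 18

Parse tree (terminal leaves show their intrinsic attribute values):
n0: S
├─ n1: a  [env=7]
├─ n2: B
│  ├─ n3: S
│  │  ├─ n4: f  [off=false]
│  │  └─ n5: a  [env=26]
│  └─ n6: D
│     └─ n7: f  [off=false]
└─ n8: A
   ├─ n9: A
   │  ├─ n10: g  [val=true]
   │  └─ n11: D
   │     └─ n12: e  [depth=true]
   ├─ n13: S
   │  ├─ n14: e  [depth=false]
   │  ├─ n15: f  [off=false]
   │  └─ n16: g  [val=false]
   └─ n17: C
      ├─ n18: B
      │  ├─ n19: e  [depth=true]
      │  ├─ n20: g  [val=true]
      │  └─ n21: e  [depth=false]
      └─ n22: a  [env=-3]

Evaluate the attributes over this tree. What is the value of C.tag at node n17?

"qr"

1. n1.env = 7  [terminal]
2. n2.idx = 9  [a.env + 2]
3. n4.off = false  [terminal]
4. n5.env = 26  [terminal]
5. n3.ok = 26  [a.env]
6. n3.cnt = 0  [0]
7. n3.key = 22  [a.env - 4]
8. n6.tag = -1  [B.idx - 10]
9. n6.lim = 0  [S.key * -1 + 22]
10. n7.off = false  [terminal]
11. n6.acc = 17  [D.tag + 18]
12. n2.mk = false  [S.ok > 26]
13. n2.acc = 4  [S.cnt * 3 + 4]
14. n8.idx = true  [B.acc > 3]
15. n9.idx = false  [A₀.idx == false]
16. n10.val = true  [terminal]
17. n11.tag = 15  [15]
18. n11.lim = 0  [0]
19. n12.depth = true  [terminal]
20. n11.acc = 28  [D.tag + 13]
21. n9.fin = 2  [2]
22. n9.val = 25  [25]
23. n9.pre = "qr"  ["qr"]
24. n14.depth = false  [terminal]
25. n15.off = false  [terminal]
26. n16.val = false  [terminal]
27. n13.ok = 18  [18]
28. n13.cnt = 10  [10]
29. n13.key = -3  [-3]
30. n17.acc = -6  [len(A₁.pre) - 8]
31. n17.live = 1  [S.key + 4]
32. n17.tag = "qr"  [if A₀.idx then A₁.pre else "u"]
33. n18.idx = 21  [C.acc + C.live + 26]
34. n19.depth = true  [terminal]
35. n20.val = true  [terminal]
36. n21.depth = false  [terminal]
37. n18.mk = false  [false]
38. n18.acc = 24  [B.idx * 2 - 18]
39. n22.env = -3  [terminal]
40. n17.sig = "qrz"  [C.tag ++ "z"]
41. n8.fin = 18  [S.ok]
42. n8.val = 3  [A₁.fin + S.key + 4]
43. n8.pre = "xqr"  ["x" ++ A₁.pre]
44. n0.ok = 16  [A.fin - 2]
45. n0.cnt = 21  [A.fin + 3]
46. n0.key = -8  [len(A.pre) - 11]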